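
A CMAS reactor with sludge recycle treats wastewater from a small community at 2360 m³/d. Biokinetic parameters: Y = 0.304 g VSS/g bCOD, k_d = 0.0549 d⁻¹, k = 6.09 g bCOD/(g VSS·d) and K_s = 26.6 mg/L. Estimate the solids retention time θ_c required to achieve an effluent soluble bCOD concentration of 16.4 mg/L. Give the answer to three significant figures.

θ_c ≈ 1.54 d

At the target effluent, Y k S/(K_s+S) = 0.304×6.09×16.4/43.00 = 0.7061 d⁻¹.
θ_c = 1/(μ − k_d) = 1/(0.7061 − 0.0549) = 1/0.6512 = 1.536 d.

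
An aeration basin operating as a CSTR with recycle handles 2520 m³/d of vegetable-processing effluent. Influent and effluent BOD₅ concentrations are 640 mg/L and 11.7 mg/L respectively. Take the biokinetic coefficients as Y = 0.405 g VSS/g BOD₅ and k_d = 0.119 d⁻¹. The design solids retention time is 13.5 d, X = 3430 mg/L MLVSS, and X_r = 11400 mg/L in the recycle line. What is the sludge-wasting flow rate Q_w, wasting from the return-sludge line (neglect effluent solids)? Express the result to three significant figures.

From the SRT design equation V = Y Q (S₀−S) θ_c / [X (1 + k_d θ_c)] = 0.405 × 2520 × (640 − 11.7) × 13.5 / [3430 × (1 + 0.119 × 13.5)] = 8.66×10^6 / 8940 = 968.3 m³.
Q_w = (V·X)/(θ_c X_r) = 968.3 × 3430 / (13.5 × 11400) = 21.58 m³/d.

Q_w ≈ 21.6 m³/d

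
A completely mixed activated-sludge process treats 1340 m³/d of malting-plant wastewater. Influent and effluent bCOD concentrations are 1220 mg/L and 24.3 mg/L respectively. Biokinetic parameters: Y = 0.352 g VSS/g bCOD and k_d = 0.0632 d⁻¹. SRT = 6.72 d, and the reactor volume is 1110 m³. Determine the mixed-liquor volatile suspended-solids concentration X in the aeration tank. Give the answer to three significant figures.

Solving the biomass balance for X: X = Y Q (S₀−S) θ_c / [V (1+k_d θ_c)] = 0.352 × 1340 × (1220 − 24.3) × 6.72 / [1110 × (1 + 0.0632 × 6.72)] = 2397 mg/L.

X ≈ 2400 mg/L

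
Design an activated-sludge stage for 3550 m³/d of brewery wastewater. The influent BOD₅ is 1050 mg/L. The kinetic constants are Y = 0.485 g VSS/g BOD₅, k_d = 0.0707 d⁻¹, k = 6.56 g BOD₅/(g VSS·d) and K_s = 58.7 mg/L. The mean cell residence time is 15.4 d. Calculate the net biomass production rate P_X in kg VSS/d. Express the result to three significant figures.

P_X ≈ 863 kg VSS/d

From the Monod/SRT balance for a CMAS, S = K_s·(1+k_d θ_c)/[θ_c·(Y k − k_d) − 1] = 58.7 × (1 + 0.0707 × 15.4) / [15.4 × (0.485 × 6.56 − 0.0707) − 1] = 122.6 / 46.91 = 2.614 mg/L.
Y_obs = Y / (1 + k_d θ_c) = 0.485 / (1 + 0.0707 × 15.4) = 0.485 / 2.089 = 0.2322.
ΔS = 1050 − 2.61 = 1047 mg/L, so the substrate removal rate is 3550 × 1047/1000 = 3718 kg BOD₅/d.
Biomass produced: P_X = Y_obs·Q·ΔS = 0.2322 × 3718 ≈ 863.3 kg VSS/d.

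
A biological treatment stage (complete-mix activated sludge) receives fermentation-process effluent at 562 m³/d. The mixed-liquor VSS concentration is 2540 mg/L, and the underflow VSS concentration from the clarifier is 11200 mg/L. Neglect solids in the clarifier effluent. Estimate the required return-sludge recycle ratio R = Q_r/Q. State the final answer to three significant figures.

Mass balance around the secondary clarifier (neglecting effluent solids): R = X / (X_r − X) = 2540 / (11200 − 2540) = 0.2933.

R ≈ 0.293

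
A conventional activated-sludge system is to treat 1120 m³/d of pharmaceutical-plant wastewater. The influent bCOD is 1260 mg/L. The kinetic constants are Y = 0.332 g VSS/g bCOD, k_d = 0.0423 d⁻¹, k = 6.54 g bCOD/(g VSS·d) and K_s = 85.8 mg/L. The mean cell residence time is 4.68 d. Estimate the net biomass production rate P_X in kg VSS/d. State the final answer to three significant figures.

For a completely mixed reactor with recycle the Lawrence–McCarty relation gives S = K_s·(1 + k_d·θ_c) / [θ_c·(Y·k − k_d) − 1] = 85.8 × (1 + 0.0423 × 4.68) / [4.68 × (0.332 × 6.54 − 0.0423) − 1] = 102.8 / 8.964 = 11.47 mg/L.
The observed yield is Y_obs = Y/(1 + k_d·θ_c) = 0.332 / (1 + 0.0423 × 4.68) = 0.332 / 1.198 = 0.2771 g VSS per g bCOD removed.
Substrate removed = Q·(S₀ − S) = 1120 m³/d × (1260 − 11.5) g/m³ = 1.4×10^6 g/d = 1398 kg/d.
So the net sludge growth is P_X = 0.2771 × 1398 = 387.5 kg VSS/d.

P_X ≈ 388 kg VSS/d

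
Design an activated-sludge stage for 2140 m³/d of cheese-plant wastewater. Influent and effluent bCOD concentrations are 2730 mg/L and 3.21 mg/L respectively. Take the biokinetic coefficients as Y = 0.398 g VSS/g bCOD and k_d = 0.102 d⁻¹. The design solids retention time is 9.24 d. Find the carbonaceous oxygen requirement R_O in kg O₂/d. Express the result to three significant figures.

R_O ≈ 4140 kg O₂/d

Y_obs = Y / (1 + k_d θ_c) = 0.398 / (1 + 0.102 × 9.24) = 0.398 / 1.942 = 0.2049.
Q·(S₀ − S) = 2140 × (2730 − 3.21) × 10⁻³ = 5835 kg/d removed.
Biomass synthesised: P_X = Y_obs × 5835 = 1196 kg VSS/d.
R_O = Q·(S₀ − S) − 1.42·P_X = 5835 − 1.42 × 1196 = 4138 kg O₂/d.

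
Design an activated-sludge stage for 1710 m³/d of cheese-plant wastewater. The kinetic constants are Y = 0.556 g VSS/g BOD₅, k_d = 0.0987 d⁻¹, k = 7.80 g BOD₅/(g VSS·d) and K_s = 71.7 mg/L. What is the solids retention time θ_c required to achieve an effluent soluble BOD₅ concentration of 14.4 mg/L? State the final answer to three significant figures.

From 1/θ_c = Y·k·S/(K_s + S) − k_d: Y·k·S/(K_s+S) = 0.556 × 7.80 × 14.4 / (71.7 + 14.4) = 0.7253 d⁻¹.
Then 1/θ_c = μ − k_d = 0.7253 − 0.0987 = 0.6266 d⁻¹, giving θ_c = 1.596 d.

θ_c ≈ 1.60 d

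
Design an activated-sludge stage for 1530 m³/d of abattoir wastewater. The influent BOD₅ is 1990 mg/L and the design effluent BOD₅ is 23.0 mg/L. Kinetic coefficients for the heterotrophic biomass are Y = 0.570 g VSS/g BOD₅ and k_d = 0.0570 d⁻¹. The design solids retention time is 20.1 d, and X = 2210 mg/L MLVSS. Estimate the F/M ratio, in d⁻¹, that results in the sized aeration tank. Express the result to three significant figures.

Steady-state biomass mass balance: V·X·(1 + k_d·θ_c) = Y·Q·(S₀ − S)·θ_c, so V = 0.570 × 1530 × (1990 − 23.0) × 20.1 / [2210 × (1 + 0.0570 × 20.1)] = 3.45×10^7 / 4742 = 7271 m³.
Food-to-microorganism ratio F/M = Q S₀ / (V X) = 1530 × 1990 / (7271 × 2210) = 0.1895 d⁻¹.

F/M ≈ 0.189 d⁻¹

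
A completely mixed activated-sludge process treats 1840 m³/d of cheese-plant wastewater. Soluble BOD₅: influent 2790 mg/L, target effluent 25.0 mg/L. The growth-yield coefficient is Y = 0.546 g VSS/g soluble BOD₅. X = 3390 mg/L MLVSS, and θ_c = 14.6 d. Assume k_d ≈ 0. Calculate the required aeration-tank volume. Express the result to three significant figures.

V ≈ 12000 m³

With k_d = 0 the design equation reduces to V = Y Q (S₀−S) θ_c / X = 0.546 × 1840 × (2790 − 25.0) × 14.6 / 3390 = 11964 m³.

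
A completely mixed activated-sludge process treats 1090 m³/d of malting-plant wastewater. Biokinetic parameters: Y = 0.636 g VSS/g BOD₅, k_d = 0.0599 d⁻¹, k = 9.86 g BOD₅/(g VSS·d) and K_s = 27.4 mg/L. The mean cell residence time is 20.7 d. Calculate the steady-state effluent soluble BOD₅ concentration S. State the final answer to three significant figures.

S ≈ 0.481 mg/L

From the Monod/SRT balance for a CMAS, S = K_s·(1+k_d θ_c)/[θ_c·(Y k − k_d) − 1] = 27.4 × (1 + 0.0599 × 20.7) / [20.7 × (0.636 × 9.86 − 0.0599) − 1] = 61.37 / 127.6 = 0.4811 mg/L.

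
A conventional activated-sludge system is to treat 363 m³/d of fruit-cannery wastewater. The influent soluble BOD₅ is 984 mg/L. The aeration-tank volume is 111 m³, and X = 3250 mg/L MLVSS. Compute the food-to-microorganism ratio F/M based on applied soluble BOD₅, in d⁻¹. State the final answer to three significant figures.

F/M = Q·S₀ / (V·X) = 363 × 984 / (111.0 × 3250) = 0.9901 g soluble BOD₅·(g VSS·d)⁻¹.

F/M ≈ 0.990 d⁻¹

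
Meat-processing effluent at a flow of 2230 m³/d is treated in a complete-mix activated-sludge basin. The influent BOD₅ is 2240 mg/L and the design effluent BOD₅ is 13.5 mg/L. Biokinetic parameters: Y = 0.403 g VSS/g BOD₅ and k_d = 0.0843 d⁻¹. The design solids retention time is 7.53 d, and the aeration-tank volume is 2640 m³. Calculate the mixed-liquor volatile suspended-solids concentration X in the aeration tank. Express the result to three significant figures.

X ≈ 3490 mg/L

From V·X·(1 + k_d·θ_c) = Y·Q·(S₀ − S)·θ_c: X = 0.403 × 2230 × (2240 − 13.5) × 7.53 / [2640 × (1 + 0.0843 × 7.53)] = 3491 mg/L.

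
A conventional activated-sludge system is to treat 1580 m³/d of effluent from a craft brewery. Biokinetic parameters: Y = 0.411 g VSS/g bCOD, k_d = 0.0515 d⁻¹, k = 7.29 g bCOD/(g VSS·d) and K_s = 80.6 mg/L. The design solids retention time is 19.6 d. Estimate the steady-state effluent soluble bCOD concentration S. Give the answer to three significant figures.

From the Monod/SRT balance for a CMAS, S = K_s·(1+k_d θ_c)/[θ_c·(Y k − k_d) − 1] = 80.6 × (1 + 0.0515 × 19.6) / [19.6 × (0.411 × 7.29 − 0.0515) − 1] = 162.0 / 56.72 = 2.856 mg/L.

S ≈ 2.86 mg/L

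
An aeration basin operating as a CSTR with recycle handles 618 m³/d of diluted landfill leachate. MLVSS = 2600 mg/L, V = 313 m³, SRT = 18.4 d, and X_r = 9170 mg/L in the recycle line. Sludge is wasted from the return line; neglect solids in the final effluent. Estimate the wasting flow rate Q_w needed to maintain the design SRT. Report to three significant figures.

Q_w = (V·X)/(θ_c X_r) = 313.0 × 2600 / (18.4 × 9170) = 4.823 m³/d.

Q_w ≈ 4.82 m³/d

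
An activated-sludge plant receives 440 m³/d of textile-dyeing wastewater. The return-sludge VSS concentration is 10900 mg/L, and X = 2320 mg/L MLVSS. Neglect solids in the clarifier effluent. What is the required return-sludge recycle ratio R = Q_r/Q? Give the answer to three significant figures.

R = Q_r/Q = X/(X_r − X) = 2320 / (10900 − 2320) = 0.2704.

R ≈ 0.270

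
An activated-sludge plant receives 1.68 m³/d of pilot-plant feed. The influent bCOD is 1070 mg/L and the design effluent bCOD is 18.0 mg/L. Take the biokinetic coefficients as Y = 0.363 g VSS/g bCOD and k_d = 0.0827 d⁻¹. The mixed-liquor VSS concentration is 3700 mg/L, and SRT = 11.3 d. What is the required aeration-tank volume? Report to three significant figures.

Rearranging the biomass balance for a CMAS with decay, V = Y·Q·ΔS·θ_c / [X·(1+k_d θ_c)] = 0.363 × 1.68 × (1070 − 18.0) × 11.3 / [3700 × (1 + 0.0827 × 11.3)] = 7.25×10^3 / 7158 = 1.013 m³.

V ≈ 1.01 m³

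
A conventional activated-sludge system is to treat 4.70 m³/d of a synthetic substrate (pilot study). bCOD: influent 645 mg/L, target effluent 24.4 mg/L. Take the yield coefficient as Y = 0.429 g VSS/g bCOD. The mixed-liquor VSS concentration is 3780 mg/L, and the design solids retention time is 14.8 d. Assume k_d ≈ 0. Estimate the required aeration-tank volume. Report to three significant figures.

V ≈ 4.90 m³

Biomass mass balance (decay neglected): V·X = Y·Q·(S₀ − S)·θ_c, so V = 0.429 × 4.70 × (645 − 24.4) × 14.8 / 3780 = 4.899 m³.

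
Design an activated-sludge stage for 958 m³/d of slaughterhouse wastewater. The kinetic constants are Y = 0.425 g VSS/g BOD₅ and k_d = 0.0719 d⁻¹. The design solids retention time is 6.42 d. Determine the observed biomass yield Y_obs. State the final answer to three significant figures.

Y_obs ≈ 0.291 g VSS/g BOD₅

Correct the yield for decay: Y_obs = Y/(1 + k_d θ_c) = 0.425 / (1 + 0.0719 × 6.42) = 0.425 / 1.462 = 0.2908.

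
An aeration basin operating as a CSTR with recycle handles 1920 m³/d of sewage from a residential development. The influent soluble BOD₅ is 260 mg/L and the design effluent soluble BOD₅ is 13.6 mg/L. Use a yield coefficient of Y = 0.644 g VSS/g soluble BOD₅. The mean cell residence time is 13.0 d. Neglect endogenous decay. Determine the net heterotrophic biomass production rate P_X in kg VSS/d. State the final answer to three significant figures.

No decay correction is needed, so Y_obs = Y = 0.644.
Mass of soluble BOD₅ removed per day: Q(S₀ − S) = 1920 × 246.4 g/m³ = 473.1 kg/d.
P_X = Y_obs · Q(S₀ − S) = 0.6440 × 473.1 = 304.7 kg VSS/d.

P_X ≈ 305 kg VSS/d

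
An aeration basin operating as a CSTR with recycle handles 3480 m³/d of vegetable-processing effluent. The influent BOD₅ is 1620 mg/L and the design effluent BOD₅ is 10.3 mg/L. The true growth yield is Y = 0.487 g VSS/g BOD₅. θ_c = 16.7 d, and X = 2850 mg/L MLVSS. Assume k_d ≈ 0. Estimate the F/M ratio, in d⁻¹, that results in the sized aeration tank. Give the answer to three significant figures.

F/M ≈ 0.124 d⁻¹

With k_d = 0 the design equation reduces to V = Y Q (S₀−S) θ_c / X = 0.487 × 3480 × (1620 − 10.3) × 16.7 / 2850 = 15985 m³.
F/M = applied load / biomass = Q·S₀/(V·X) = 3480 × 1620 / (15985 × 2850) = 0.1237 d⁻¹.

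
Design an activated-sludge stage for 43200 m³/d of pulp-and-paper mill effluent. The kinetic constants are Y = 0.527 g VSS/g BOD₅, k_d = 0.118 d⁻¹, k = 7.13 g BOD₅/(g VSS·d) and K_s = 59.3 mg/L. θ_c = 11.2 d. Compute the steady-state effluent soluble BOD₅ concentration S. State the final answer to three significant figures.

S ≈ 3.46 mg/L

Effluent substrate depends only on kinetics and SRT: S = K_s(1 + k_d θ_c) / [θ_c(Yk − k_d) − 1] = 59.3 × (1 + 0.118 × 11.2) / [11.2 × (0.527 × 7.13 − 0.118) − 1] = 137.7 / 39.76 = 3.462 mg/L.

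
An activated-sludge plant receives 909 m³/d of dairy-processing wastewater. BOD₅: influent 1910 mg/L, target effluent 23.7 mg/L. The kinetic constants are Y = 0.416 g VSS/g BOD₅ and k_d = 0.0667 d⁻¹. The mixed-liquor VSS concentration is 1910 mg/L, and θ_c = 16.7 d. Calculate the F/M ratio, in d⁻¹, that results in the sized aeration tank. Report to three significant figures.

F/M ≈ 0.308 d⁻¹

Steady-state biomass mass balance: V·X·(1 + k_d·θ_c) = Y·Q·(S₀ − S)·θ_c, so V = 0.416 × 909 × (1910 − 23.7) × 16.7 / [1910 × (1 + 0.0667 × 16.7)] = 1.19×10^7 / 4038 = 2950 m³.
F/M = applied load / biomass = Q·S₀/(V·X) = 909 × 1910 / (2950 × 1910) = 0.3081 d⁻¹.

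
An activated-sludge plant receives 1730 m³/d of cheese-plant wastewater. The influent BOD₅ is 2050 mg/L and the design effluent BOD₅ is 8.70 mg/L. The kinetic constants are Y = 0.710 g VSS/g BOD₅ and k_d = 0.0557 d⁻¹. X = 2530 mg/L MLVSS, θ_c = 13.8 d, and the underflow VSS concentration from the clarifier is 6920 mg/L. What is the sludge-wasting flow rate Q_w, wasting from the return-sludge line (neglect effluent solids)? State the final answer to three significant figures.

Rearranging the biomass balance for a CMAS with decay, V = Y·Q·ΔS·θ_c / [X·(1+k_d θ_c)] = 0.710 × 1730 × (2050 − 8.70) × 13.8 / [2530 × (1 + 0.0557 × 13.8)] = 3.46×10^7 / 4475 = 7733 m³.
Q_w = (V·X)/(θ_c X_r) = 7733 × 2530 / (13.8 × 6920) = 204.9 m³/d.

Q_w ≈ 205 m³/d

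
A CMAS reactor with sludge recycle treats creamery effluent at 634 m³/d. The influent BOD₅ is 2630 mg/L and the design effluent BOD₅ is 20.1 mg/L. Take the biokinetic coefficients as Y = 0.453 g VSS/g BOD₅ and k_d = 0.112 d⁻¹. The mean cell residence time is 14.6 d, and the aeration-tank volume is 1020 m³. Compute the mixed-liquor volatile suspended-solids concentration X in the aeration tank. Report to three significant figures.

X ≈ 4070 mg/L

X = Y·Q·ΔS·θ_c / [V·(1 + k_d θ_c)] = 0.453 × 634 × (2630 − 20.1) × 14.6 / [1020 × (1 + 0.112 × 14.6)] = 4071 mg/L.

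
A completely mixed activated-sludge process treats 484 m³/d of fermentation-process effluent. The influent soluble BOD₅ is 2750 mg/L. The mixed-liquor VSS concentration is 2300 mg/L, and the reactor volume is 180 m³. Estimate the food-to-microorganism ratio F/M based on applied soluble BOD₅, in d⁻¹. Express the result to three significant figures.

F/M = Q·S₀ / (V·X) = 484 × 2750 / (180.0 × 2300) = 3.215 g soluble BOD₅·(g VSS·d)⁻¹.

F/M ≈ 3.21 d⁻¹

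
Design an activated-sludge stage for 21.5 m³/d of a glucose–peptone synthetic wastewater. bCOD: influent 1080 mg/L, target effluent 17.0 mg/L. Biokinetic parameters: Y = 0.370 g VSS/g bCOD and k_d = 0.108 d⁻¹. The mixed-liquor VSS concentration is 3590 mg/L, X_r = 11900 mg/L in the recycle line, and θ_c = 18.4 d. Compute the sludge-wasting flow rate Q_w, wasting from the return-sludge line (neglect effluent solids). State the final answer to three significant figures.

From the SRT design equation V = Y Q (S₀−S) θ_c / [X (1 + k_d θ_c)] = 0.370 × 21.5 × (1080 − 17.0) × 18.4 / [3590 × (1 + 0.108 × 18.4)] = 1.56×10^5 / 10724 = 14.51 m³.
Q_w = (V·X)/(θ_c X_r) = 14.51 × 3590 / (18.4 × 11900) = 0.2379 m³/d.

Q_w ≈ 0.238 m³/d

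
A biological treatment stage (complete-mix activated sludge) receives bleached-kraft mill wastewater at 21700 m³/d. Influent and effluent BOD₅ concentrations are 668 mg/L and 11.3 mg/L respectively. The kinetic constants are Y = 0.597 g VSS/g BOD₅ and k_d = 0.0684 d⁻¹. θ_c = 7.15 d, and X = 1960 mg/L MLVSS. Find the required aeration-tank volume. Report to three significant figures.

Rearranging the biomass balance for a CMAS with decay, V = Y·Q·ΔS·θ_c / [X·(1+k_d θ_c)] = 0.597 × 21700 × (668 − 11.3) × 7.15 / [1960 × (1 + 0.0684 × 7.15)] = 6.08×10^7 / 2919 = 20842 m³.

V ≈ 20800 m³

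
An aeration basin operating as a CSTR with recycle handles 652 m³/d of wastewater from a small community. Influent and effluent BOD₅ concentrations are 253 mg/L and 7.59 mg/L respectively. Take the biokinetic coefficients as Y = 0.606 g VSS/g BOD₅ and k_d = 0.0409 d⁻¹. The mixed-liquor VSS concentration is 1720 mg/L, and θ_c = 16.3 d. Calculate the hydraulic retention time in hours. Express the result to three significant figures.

τ ≈ 20.3 h

Steady-state biomass mass balance: V·X·(1 + k_d·θ_c) = Y·Q·(S₀ − S)·θ_c, so V = 0.606 × 652 × (253 − 7.59) × 16.3 / [1720 × (1 + 0.0409 × 16.3)] = 1.58×10^6 / 2867 = 551.3 m³.
Hydraulic retention time τ = V/Q = 551.3 / 652 = 0.8456 d = 20.29 h.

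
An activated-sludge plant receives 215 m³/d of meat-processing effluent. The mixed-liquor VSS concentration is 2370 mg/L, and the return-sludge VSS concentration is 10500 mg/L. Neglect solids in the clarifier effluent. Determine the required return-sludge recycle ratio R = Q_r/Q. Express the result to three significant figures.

R ≈ 0.292

Mass balance around the secondary clarifier (neglecting effluent solids): R = X / (X_r − X) = 2370 / (10500 − 2370) = 0.2915.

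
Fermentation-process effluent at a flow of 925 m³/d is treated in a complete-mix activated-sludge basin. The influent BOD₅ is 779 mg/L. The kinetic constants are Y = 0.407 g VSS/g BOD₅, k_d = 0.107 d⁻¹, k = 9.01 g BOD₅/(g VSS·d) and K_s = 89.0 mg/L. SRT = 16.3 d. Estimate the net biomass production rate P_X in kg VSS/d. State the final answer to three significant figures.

P_X ≈ 106 kg VSS/d

For a completely mixed reactor with recycle the Lawrence–McCarty relation gives S = K_s·(1 + k_d·θ_c) / [θ_c·(Y·k − k_d) − 1] = 89.0 × (1 + 0.107 × 16.3) / [16.3 × (0.407 × 9.01 − 0.107) − 1] = 244.2 / 57.03 = 4.282 mg/L.
The observed yield is Y_obs = Y/(1 + k_d·θ_c) = 0.407 / (1 + 0.107 × 16.3) = 0.407 / 2.744 = 0.1483 g VSS per g BOD₅ removed.
ΔS = 779 − 4.28 = 774.7 mg/L, so the substrate removal rate is 925 × 774.7/1000 = 716.6 kg BOD₅/d.
P_X = Y_obs · Q(S₀ − S) = 0.1483 × 716.6 = 106.3 kg VSS/d.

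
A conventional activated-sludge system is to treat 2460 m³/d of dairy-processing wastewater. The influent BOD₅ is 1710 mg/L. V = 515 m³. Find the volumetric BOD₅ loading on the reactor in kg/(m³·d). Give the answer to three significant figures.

Applied BOD₅ load per unit volume = Q·S₀/V = (2460 × 1710/1000)/515.0 = 8.168 kg BOD₅·m⁻³·d⁻¹.

L_v ≈ 8.17 kg BOD₅/(m³·d)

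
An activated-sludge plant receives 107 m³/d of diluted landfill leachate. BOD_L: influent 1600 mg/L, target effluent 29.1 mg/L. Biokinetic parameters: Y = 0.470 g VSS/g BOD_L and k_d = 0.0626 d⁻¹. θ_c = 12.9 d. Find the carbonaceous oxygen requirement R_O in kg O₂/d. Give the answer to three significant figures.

Observed yield with endogenous decay: Y_obs = Y / (1 + k_d·θ_c) = 0.470 / (1 + 0.0626 × 12.9) = 0.470 / 1.808 = 0.2600 g VSS/g BOD_L.
Q·(S₀ − S) = 107 × (1600 − 29.1) × 10⁻³ = 168.1 kg/d removed.
Biomass synthesised: P_X = Y_obs × 168.1 = 43.71 kg VSS/d.
Carbonaceous O₂ demand = substrate oxidised − cell-mass equivalent = 168.1 − 1.42 × 43.71 = 106.0 kg O₂/d.

R_O ≈ 106 kg O₂/d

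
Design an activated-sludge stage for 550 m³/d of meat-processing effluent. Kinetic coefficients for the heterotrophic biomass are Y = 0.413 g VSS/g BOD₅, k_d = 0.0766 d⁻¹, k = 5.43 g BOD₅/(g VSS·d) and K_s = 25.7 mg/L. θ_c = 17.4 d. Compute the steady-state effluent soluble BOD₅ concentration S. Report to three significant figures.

For a completely mixed reactor with recycle the Lawrence–McCarty relation gives S = K_s·(1 + k_d·θ_c) / [θ_c·(Y·k − k_d) − 1] = 25.7 × (1 + 0.0766 × 17.4) / [17.4 × (0.413 × 5.43 − 0.0766) − 1] = 59.95 / 36.69 = 1.634 mg/L.

S ≈ 1.63 mg/L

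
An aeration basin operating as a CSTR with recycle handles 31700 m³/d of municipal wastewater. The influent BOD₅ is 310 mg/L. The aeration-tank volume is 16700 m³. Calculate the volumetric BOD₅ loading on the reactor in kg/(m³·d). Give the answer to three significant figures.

L_v ≈ 0.588 kg BOD₅/(m³·d)

L_v = Q S₀ / V = 31700 × 310 × 10⁻³ / 16700 = 0.5884 kg/(m³·d).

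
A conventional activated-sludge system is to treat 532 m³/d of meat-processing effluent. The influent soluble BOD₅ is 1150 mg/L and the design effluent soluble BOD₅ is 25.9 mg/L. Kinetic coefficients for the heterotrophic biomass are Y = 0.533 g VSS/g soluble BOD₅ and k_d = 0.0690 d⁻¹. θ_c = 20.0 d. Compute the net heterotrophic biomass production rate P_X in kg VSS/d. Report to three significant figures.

Correct the yield for decay: Y_obs = Y/(1 + k_d θ_c) = 0.533 / (1 + 0.0690 × 20.0) = 0.533 / 2.380 = 0.2239.
ΔS = 1150 − 25.9 = 1124 mg/L, so the substrate removal rate is 532 × 1124/1000 = 598.0 kg soluble BOD₅/d.
P_X = Y_obs · Q(S₀ − S) = 0.2239 × 598.0 = 133.9 kg VSS/d.

P_X ≈ 134 kg VSS/d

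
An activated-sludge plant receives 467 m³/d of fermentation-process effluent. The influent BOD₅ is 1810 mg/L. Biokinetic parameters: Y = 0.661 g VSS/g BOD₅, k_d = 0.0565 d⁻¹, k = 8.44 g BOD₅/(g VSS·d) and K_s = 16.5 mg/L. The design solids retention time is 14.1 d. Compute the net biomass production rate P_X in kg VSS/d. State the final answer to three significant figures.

Effluent substrate depends only on kinetics and SRT: S = K_s(1 + k_d θ_c) / [θ_c(Yk − k_d) − 1] = 16.5 × (1 + 0.0565 × 14.1) / [14.1 × (0.661 × 8.44 − 0.0565) − 1] = 29.64 / 76.86 = 0.3857 mg/L.
The observed yield is Y_obs = Y/(1 + k_d·θ_c) = 0.661 / (1 + 0.0565 × 14.1) = 0.661 / 1.797 = 0.3679 g VSS per g BOD₅ removed.
ΔS = 1810 − 0.386 = 1810 mg/L, so the substrate removal rate is 467 × 1810/1000 = 845.1 kg BOD₅/d.
P_X = Y_obs · Q(S₀ − S) = 0.3679 × 845.1 = 310.9 kg VSS/d.

P_X ≈ 311 kg VSS/d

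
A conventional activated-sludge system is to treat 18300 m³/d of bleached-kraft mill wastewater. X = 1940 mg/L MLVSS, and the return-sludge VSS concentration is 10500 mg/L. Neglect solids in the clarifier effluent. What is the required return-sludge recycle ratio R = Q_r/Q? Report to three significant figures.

R ≈ 0.227

Solids balance on the clarifier gives (1+R)X = R·X_r, so R = X/(X_r − X) = 1940 / (10500 − 1940) = 0.2266.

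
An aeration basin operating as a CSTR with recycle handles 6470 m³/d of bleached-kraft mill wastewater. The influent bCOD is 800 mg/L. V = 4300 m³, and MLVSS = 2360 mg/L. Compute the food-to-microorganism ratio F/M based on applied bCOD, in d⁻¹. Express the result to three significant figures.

F/M ≈ 0.510 d⁻¹

Food-to-microorganism ratio F/M = Q S₀ / (V X) = 6470 × 800 / (4300 × 2360) = 0.5101 d⁻¹.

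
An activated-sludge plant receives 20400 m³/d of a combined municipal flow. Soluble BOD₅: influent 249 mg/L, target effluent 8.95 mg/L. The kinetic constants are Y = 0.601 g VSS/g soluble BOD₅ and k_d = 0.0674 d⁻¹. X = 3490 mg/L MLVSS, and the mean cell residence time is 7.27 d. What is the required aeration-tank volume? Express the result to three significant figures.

V ≈ 4110 m³

Steady-state biomass mass balance: V·X·(1 + k_d·θ_c) = Y·Q·(S₀ − S)·θ_c, so V = 0.601 × 20400 × (249 − 8.95) × 7.27 / [3490 × (1 + 0.0674 × 7.27)] = 2.14×10^7 / 5200 = 4115 m³.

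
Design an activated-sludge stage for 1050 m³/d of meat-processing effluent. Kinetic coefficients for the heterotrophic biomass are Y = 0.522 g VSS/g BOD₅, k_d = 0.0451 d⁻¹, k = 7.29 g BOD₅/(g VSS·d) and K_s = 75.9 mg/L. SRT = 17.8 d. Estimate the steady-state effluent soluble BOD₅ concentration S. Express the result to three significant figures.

S ≈ 2.08 mg/L

Effluent substrate depends only on kinetics and SRT: S = K_s(1 + k_d θ_c) / [θ_c(Yk − k_d) − 1] = 75.9 × (1 + 0.0451 × 17.8) / [17.8 × (0.522 × 7.29 − 0.0451) − 1] = 136.8 / 65.93 = 2.075 mg/L.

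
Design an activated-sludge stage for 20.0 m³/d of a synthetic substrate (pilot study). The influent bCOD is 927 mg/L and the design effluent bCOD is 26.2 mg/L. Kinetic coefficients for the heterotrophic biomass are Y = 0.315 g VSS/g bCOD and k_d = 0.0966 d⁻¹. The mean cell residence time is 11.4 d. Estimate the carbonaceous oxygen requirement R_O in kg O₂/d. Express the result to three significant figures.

R_O ≈ 14.2 kg O₂/d

The observed yield is Y_obs = Y/(1 + k_d·θ_c) = 0.315 / (1 + 0.0966 × 11.4) = 0.315 / 2.101 = 0.1499 g VSS per g bCOD removed.
Substrate removed = Q·(S₀ − S) = 20.0 m³/d × (927 − 26.2) g/m³ = 1.8×10^4 g/d = 18.02 kg/d.
P_X = Y_obs·Q·(S₀ − S) = 0.1499 × 18.02 = 2.701 kg VSS/d.
R_O = Q·ΔS − 1.42 P_X = 18.02 − 3.835 = 14.18 kg O₂/d.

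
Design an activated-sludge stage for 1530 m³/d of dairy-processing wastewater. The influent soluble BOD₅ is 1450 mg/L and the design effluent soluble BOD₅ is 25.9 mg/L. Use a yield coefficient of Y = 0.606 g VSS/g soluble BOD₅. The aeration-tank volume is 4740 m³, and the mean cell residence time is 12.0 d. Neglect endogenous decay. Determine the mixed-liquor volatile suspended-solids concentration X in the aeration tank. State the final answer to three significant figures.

X ≈ 3340 mg/L

From V·X = Y·Q·(S₀ − S)·θ_c (decay neglected): X = 0.606 × 1530 × (1450 − 25.9) × 12.0 / 4740 = 3343 mg/L.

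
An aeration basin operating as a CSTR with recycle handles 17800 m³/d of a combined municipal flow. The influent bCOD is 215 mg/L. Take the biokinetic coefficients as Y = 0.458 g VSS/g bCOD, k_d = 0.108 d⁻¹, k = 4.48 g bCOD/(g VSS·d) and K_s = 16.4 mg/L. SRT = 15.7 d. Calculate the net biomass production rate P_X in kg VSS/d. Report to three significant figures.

P_X ≈ 646 kg VSS/d

From the Monod/SRT balance for a CMAS, S = K_s·(1+k_d θ_c)/[θ_c·(Y k − k_d) − 1] = 16.4 × (1 + 0.108 × 15.7) / [15.7 × (0.458 × 4.48 − 0.108) − 1] = 44.21 / 29.52 = 1.498 mg/L.
Observed yield with endogenous decay: Y_obs = Y / (1 + k_d·θ_c) = 0.458 / (1 + 0.108 × 15.7) = 0.458 / 2.696 = 0.1699 g VSS/g bCOD.
ΔS = 215 − 1.50 = 213.5 mg/L, so the substrate removal rate is 17800 × 213.5/1000 = 3800 kg bCOD/d.
So the net sludge growth is P_X = 0.1699 × 3800 = 645.7 kg VSS/d.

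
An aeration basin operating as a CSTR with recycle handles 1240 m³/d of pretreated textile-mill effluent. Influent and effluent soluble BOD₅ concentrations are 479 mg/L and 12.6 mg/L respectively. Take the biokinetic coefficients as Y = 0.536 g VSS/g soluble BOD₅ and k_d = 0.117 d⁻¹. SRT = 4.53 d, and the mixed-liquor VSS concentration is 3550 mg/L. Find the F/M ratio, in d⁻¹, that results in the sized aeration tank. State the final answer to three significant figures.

Steady-state biomass mass balance: V·X·(1 + k_d·θ_c) = Y·Q·(S₀ − S)·θ_c, so V = 0.536 × 1240 × (479 − 12.6) × 4.53 / [3550 × (1 + 0.117 × 4.53)] = 1.4×10^6 / 5432 = 258.5 m³.
F/M = applied load / biomass = Q·S₀/(V·X) = 1240 × 479 / (258.5 × 3550) = 0.6472 d⁻¹.

F/M ≈ 0.647 d⁻¹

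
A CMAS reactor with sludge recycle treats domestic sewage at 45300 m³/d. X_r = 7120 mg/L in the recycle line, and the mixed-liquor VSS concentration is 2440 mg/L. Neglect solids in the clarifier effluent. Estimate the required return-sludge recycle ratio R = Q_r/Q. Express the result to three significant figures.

Mass balance around the secondary clarifier (neglecting effluent solids): R = X / (X_r − X) = 2440 / (7120 − 2440) = 0.5214.

R ≈ 0.521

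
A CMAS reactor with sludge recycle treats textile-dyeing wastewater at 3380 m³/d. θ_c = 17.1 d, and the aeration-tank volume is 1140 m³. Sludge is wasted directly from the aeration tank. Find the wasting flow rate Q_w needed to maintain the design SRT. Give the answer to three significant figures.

With mixed-liquor wasting, θ_c = V/Q_w, so Q_w = V/θ_c = 1140/17.1 = 66.67 m³/d.

Q_w ≈ 66.7 m³/d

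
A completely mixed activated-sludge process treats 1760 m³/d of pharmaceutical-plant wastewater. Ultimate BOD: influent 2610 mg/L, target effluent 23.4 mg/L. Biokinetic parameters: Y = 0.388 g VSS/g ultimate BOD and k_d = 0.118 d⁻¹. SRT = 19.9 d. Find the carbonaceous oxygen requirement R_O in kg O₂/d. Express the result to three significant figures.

R_O ≈ 3800 kg O₂/d

Y_obs = Y / (1 + k_d θ_c) = 0.388 / (1 + 0.118 × 19.9) = 0.388 / 3.348 = 0.1159.
Mass of ultimate BOD removed per day: Q(S₀ − S) = 1760 × 2587 g/m³ = 4552 kg/d.
Net sludge production P_X = 0.1159 × 4552 = 527.5 kg VSS/d.
Carbonaceous O₂ demand = substrate oxidised − cell-mass equivalent = 4552 − 1.42 × 527.5 = 3803 kg O₂/d.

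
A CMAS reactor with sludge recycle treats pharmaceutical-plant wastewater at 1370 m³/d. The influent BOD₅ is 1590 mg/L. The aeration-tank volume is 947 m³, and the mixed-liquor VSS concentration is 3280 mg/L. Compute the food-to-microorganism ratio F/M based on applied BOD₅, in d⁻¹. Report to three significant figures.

F/M ≈ 0.701 d⁻¹

F/M = Q·S₀ / (V·X) = 1370 × 1590 / (947.0 × 3280) = 0.7013 g BOD₅·(g VSS·d)⁻¹.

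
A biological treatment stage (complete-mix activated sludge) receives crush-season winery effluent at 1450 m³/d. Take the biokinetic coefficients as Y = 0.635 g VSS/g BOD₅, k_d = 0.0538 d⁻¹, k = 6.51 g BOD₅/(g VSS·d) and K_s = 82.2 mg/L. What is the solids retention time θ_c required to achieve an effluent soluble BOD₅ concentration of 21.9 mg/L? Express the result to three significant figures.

θ_c ≈ 1.23 d

From 1/θ_c = Y·k·S/(K_s + S) − k_d: Y·k·S/(K_s+S) = 0.635 × 6.51 × 21.9 / (82.2 + 21.9) = 0.8697 d⁻¹.
θ_c = 1/(μ − k_d) = 1/(0.8697 − 0.0538) = 1/0.8159 = 1.226 d.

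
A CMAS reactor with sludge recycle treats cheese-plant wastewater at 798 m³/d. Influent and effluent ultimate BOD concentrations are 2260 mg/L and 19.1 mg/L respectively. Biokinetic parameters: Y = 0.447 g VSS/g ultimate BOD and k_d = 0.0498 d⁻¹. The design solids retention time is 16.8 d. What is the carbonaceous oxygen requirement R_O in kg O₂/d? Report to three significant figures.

R_O ≈ 1170 kg O₂/d

Correct the yield for decay: Y_obs = Y/(1 + k_d θ_c) = 0.447 / (1 + 0.0498 × 16.8) = 0.447 / 1.837 = 0.2434.
ΔS = 2260 − 19.1 = 2241 mg/L, so the substrate removal rate is 798 × 2241/1000 = 1788 kg ultimate BOD/d.
P_X = Y_obs·Q·(S₀ − S) = 0.2434 × 1788 = 435.2 kg VSS/d.
Carbonaceous O₂ demand = substrate oxidised − cell-mass equivalent = 1788 − 1.42 × 435.2 = 1170 kg O₂/d.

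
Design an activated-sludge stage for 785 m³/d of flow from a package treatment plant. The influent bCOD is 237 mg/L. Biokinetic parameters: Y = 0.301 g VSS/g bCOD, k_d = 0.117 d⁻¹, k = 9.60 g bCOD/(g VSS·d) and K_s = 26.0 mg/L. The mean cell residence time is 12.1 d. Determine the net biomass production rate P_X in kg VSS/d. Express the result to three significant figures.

P_X ≈ 23.0 kg VSS/d

For a completely mixed reactor with recycle the Lawrence–McCarty relation gives S = K_s·(1 + k_d·θ_c) / [θ_c·(Y·k − k_d) − 1] = 26.0 × (1 + 0.117 × 12.1) / [12.1 × (0.301 × 9.60 − 0.117) − 1] = 62.81 / 32.55 = 1.930 mg/L.
Y_obs = Y / (1 + k_d θ_c) = 0.301 / (1 + 0.117 × 12.1) = 0.301 / 2.416 = 0.1246.
Q·(S₀ − S) = 785 × (237 − 1.93) × 10⁻³ = 184.5 kg/d removed.
Net biomass production P_X = Y_obs × Q·(S₀ − S) = 0.1246 × 184.5 = 22.99 kg VSS/d.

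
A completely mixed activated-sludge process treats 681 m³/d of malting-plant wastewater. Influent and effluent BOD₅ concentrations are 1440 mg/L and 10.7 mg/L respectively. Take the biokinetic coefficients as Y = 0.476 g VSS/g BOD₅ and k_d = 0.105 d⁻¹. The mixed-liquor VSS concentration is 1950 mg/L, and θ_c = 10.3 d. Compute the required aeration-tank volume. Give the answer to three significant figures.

V ≈ 1180 m³

From the SRT design equation V = Y Q (S₀−S) θ_c / [X (1 + k_d θ_c)] = 0.476 × 681 × (1440 − 10.7) × 10.3 / [1950 × (1 + 0.105 × 10.3)] = 4.77×10^6 / 4059 = 1176 m³.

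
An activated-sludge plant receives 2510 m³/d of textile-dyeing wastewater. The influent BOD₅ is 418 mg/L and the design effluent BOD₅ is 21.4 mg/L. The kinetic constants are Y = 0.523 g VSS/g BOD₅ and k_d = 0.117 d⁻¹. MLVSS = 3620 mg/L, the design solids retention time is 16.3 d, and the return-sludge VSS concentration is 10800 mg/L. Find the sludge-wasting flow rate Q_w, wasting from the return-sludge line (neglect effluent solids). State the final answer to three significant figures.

Q_w ≈ 16.6 m³/d

Rearranging the biomass balance for a CMAS with decay, V = Y·Q·ΔS·θ_c / [X·(1+k_d θ_c)] = 0.523 × 2510 × (418 − 21.4) × 16.3 / [3620 × (1 + 0.117 × 16.3)] = 8.49×10^6 / 10524 = 806.4 m³.
Q_w = (V·X)/(θ_c X_r) = 806.4 × 3620 / (16.3 × 10800) = 16.58 m³/d.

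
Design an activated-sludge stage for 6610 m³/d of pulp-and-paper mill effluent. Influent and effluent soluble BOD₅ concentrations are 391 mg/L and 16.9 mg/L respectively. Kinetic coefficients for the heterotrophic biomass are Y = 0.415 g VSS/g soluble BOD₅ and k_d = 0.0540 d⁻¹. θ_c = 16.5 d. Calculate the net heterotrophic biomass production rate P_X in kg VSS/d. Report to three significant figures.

The observed yield is Y_obs = Y/(1 + k_d·θ_c) = 0.415 / (1 + 0.0540 × 16.5) = 0.415 / 1.891 = 0.2195 g VSS per g soluble BOD₅ removed.
Q·(S₀ − S) = 6610 × (391 − 16.9) × 10⁻³ = 2473 kg/d removed.
P_X = Y_obs · Q(S₀ − S) = 0.2195 × 2473 = 542.7 kg VSS/d.

P_X ≈ 543 kg VSS/d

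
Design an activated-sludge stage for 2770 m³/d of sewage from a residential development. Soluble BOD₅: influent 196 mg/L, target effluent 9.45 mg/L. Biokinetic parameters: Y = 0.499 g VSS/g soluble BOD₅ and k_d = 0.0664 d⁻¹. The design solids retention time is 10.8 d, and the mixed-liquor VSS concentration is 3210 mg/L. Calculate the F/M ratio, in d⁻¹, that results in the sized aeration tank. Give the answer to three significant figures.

F/M ≈ 0.335 d⁻¹

Rearranging the biomass balance for a CMAS with decay, V = Y·Q·ΔS·θ_c / [X·(1+k_d θ_c)] = 0.499 × 2770 × (196 − 9.45) × 10.8 / [3210 × (1 + 0.0664 × 10.8)] = 2.78×10^6 / 5512 = 505.2 m³.
F/M = applied load / biomass = Q·S₀/(V·X) = 2770 × 196 / (505.2 × 3210) = 0.3348 d⁻¹.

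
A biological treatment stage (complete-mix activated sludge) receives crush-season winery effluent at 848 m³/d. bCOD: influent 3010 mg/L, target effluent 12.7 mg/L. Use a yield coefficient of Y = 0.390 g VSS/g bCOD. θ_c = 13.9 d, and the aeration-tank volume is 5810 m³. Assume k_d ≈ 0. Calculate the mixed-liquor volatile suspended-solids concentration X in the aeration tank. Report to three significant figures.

X = Y·Q·ΔS·θ_c / V = 0.390 × 848 × (3010 − 12.7) × 13.9 / 5810 = 2372 mg/L.

X ≈ 2370 mg/L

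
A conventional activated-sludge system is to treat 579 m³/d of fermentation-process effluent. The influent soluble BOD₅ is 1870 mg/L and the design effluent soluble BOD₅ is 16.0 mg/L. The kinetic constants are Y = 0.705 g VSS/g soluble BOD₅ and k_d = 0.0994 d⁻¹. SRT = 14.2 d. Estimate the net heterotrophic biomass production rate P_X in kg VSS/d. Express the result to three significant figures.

P_X ≈ 314 kg VSS/d

Correct the yield for decay: Y_obs = Y/(1 + k_d θ_c) = 0.705 / (1 + 0.0994 × 14.2) = 0.705 / 2.411 = 0.2924.
Q·(S₀ − S) = 579 × (1870 − 16.0) × 10⁻³ = 1073 kg/d removed.
So the net sludge growth is P_X = 0.2924 × 1073 = 313.8 kg VSS/d.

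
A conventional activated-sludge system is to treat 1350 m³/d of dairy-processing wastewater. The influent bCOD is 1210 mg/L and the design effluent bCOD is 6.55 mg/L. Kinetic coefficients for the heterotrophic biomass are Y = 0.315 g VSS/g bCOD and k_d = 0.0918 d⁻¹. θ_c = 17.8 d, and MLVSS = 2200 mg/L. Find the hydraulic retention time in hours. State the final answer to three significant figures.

τ ≈ 27.9 h

From the SRT design equation V = Y Q (S₀−S) θ_c / [X (1 + k_d θ_c)] = 0.315 × 1350 × (1210 − 6.55) × 17.8 / [2200 × (1 + 0.0918 × 17.8)] = 9.11×10^6 / 5795 = 1572 m³.
τ = V/Q = 1572/1350 = 1.164 d, or 27.95 h.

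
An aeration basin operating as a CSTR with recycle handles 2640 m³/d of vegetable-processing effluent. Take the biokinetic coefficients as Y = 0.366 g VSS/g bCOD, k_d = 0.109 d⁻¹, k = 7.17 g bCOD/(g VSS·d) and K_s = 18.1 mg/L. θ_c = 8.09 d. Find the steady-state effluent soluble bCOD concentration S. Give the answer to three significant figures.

Effluent substrate depends only on kinetics and SRT: S = K_s(1 + k_d θ_c) / [θ_c(Yk − k_d) − 1] = 18.1 × (1 + 0.109 × 8.09) / [8.09 × (0.366 × 7.17 − 0.109) − 1] = 34.06 / 19.35 = 1.760 mg/L.

S ≈ 1.76 mg/L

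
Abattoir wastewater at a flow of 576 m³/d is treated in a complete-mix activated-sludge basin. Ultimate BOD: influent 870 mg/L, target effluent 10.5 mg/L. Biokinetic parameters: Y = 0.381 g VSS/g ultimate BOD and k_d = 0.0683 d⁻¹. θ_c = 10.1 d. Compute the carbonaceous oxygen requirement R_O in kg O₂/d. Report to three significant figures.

The observed yield is Y_obs = Y/(1 + k_d·θ_c) = 0.381 / (1 + 0.0683 × 10.1) = 0.381 / 1.690 = 0.2255 g VSS per g ultimate BOD removed.
Mass of ultimate BOD removed per day: Q(S₀ − S) = 576 × 859.5 g/m³ = 495.1 kg/d.
Biomass synthesised: P_X = Y_obs × 495.1 = 111.6 kg VSS/d.
R_O = Q·ΔS − 1.42 P_X = 495.1 − 158.5 = 336.6 kg O₂/d.

R_O ≈ 337 kg O₂/d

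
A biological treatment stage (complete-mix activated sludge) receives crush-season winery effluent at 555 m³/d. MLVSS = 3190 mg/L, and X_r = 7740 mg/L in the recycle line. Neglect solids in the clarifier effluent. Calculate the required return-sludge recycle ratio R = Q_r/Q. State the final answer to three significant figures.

R ≈ 0.701

Mass balance around the secondary clarifier (neglecting effluent solids): R = X / (X_r − X) = 3190 / (7740 − 3190) = 0.7011.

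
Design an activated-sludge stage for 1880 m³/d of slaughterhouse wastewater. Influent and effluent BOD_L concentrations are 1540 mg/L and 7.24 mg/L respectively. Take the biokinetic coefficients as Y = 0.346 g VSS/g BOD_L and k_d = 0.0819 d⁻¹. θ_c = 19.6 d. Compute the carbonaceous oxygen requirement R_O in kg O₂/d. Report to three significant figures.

The observed yield is Y_obs = Y/(1 + k_d·θ_c) = 0.346 / (1 + 0.0819 × 19.6) = 0.346 / 2.605 = 0.1328 g VSS per g BOD_L removed.
ΔS = 1540 − 7.24 = 1533 mg/L, so the substrate removal rate is 1880 × 1533/1000 = 2882 kg BOD_L/d.
Net sludge production P_X = 0.1328 × 2882 = 382.7 kg VSS/d.
R_O = Q·ΔS − 1.42 P_X = 2882 − 543.4 = 2338 kg O₂/d.

R_O ≈ 2340 kg O₂/d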